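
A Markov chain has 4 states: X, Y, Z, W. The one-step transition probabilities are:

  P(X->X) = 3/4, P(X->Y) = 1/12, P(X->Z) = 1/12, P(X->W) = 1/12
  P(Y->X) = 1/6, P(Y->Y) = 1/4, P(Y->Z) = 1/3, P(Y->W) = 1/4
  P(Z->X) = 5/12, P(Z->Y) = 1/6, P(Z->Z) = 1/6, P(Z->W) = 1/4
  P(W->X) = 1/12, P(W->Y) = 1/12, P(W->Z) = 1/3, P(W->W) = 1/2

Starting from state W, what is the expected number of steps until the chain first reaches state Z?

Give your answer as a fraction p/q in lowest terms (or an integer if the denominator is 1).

Let h_i = expected steps to first reach Z from state i.
Boundary: h_Z = 0.
First-step equations for the other states:
  h_X = 1 + 3/4*h_X + 1/12*h_Y + 1/12*h_Z + 1/12*h_W
  h_Y = 1 + 1/6*h_X + 1/4*h_Y + 1/3*h_Z + 1/4*h_W
  h_W = 1 + 1/12*h_X + 1/12*h_Y + 1/3*h_Z + 1/2*h_W

Substituting h_Z = 0 and rearranging gives the linear system (I - Q) h = 1:
  [1/4, -1/12, -1/12] . (h_X, h_Y, h_W) = 1
  [-1/6, 3/4, -1/4] . (h_X, h_Y, h_W) = 1
  [-1/12, -1/12, 1/2] . (h_X, h_Y, h_W) = 1

Solving yields:
  h_X = 840/127
  h_Y = 516/127
  h_W = 480/127

Starting state is W, so the expected hitting time is h_W = 480/127.

Answer: 480/127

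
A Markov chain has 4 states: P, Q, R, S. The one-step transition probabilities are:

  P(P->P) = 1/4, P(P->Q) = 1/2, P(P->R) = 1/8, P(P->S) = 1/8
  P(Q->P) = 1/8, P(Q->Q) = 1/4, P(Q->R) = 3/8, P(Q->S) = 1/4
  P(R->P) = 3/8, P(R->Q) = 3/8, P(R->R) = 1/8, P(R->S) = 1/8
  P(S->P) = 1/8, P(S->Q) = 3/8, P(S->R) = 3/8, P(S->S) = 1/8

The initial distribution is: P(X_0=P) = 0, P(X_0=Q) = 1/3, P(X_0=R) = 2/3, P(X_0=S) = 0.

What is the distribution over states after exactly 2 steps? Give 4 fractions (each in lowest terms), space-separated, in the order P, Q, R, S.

Propagating the distribution step by step (d_{t+1} = d_t * P):
d_0 = (P=0, Q=1/3, R=2/3, S=0)
  d_1[P] = 0*1/4 + 1/3*1/8 + 2/3*3/8 + 0*1/8 = 7/24
  d_1[Q] = 0*1/2 + 1/3*1/4 + 2/3*3/8 + 0*3/8 = 1/3
  d_1[R] = 0*1/8 + 1/3*3/8 + 2/3*1/8 + 0*3/8 = 5/24
  d_1[S] = 0*1/8 + 1/3*1/4 + 2/3*1/8 + 0*1/8 = 1/6
d_1 = (P=7/24, Q=1/3, R=5/24, S=1/6)
  d_2[P] = 7/24*1/4 + 1/3*1/8 + 5/24*3/8 + 1/6*1/8 = 41/192
  d_2[Q] = 7/24*1/2 + 1/3*1/4 + 5/24*3/8 + 1/6*3/8 = 71/192
  d_2[R] = 7/24*1/8 + 1/3*3/8 + 5/24*1/8 + 1/6*3/8 = 1/4
  d_2[S] = 7/24*1/8 + 1/3*1/4 + 5/24*1/8 + 1/6*1/8 = 1/6
d_2 = (P=41/192, Q=71/192, R=1/4, S=1/6)

Answer: 41/192 71/192 1/4 1/6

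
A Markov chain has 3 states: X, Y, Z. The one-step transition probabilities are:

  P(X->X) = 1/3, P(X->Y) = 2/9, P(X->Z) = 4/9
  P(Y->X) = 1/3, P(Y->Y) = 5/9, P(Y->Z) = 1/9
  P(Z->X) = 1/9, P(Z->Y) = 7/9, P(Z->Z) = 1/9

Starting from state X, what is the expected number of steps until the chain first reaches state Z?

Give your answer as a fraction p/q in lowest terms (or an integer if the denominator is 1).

Let h_i = expected steps to first reach Z from state i.
Boundary: h_Z = 0.
First-step equations for the other states:
  h_X = 1 + 1/3*h_X + 2/9*h_Y + 4/9*h_Z
  h_Y = 1 + 1/3*h_X + 5/9*h_Y + 1/9*h_Z

Substituting h_Z = 0 and rearranging gives the linear system (I - Q) h = 1:
  [2/3, -2/9] . (h_X, h_Y) = 1
  [-1/3, 4/9] . (h_X, h_Y) = 1

Solving yields:
  h_X = 3
  h_Y = 9/2

Starting state is X, so the expected hitting time is h_X = 3.

Answer: 3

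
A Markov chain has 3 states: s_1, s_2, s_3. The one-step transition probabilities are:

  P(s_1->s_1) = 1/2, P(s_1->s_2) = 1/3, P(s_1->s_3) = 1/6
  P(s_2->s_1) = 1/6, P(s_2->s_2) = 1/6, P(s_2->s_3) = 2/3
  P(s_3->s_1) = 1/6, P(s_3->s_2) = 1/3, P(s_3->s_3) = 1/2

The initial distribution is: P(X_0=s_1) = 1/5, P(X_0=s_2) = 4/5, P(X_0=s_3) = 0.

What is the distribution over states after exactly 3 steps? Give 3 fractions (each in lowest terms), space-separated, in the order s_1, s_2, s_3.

Answer: 67/270 17/60 253/540

Derivation:
Propagating the distribution step by step (d_{t+1} = d_t * P):
d_0 = (s_1=1/5, s_2=4/5, s_3=0)
  d_1[s_1] = 1/5*1/2 + 4/5*1/6 + 0*1/6 = 7/30
  d_1[s_2] = 1/5*1/3 + 4/5*1/6 + 0*1/3 = 1/5
  d_1[s_3] = 1/5*1/6 + 4/5*2/3 + 0*1/2 = 17/30
d_1 = (s_1=7/30, s_2=1/5, s_3=17/30)
  d_2[s_1] = 7/30*1/2 + 1/5*1/6 + 17/30*1/6 = 11/45
  d_2[s_2] = 7/30*1/3 + 1/5*1/6 + 17/30*1/3 = 3/10
  d_2[s_3] = 7/30*1/6 + 1/5*2/3 + 17/30*1/2 = 41/90
d_2 = (s_1=11/45, s_2=3/10, s_3=41/90)
  d_3[s_1] = 11/45*1/2 + 3/10*1/6 + 41/90*1/6 = 67/270
  d_3[s_2] = 11/45*1/3 + 3/10*1/6 + 41/90*1/3 = 17/60
  d_3[s_3] = 11/45*1/6 + 3/10*2/3 + 41/90*1/2 = 253/540
d_3 = (s_1=67/270, s_2=17/60, s_3=253/540)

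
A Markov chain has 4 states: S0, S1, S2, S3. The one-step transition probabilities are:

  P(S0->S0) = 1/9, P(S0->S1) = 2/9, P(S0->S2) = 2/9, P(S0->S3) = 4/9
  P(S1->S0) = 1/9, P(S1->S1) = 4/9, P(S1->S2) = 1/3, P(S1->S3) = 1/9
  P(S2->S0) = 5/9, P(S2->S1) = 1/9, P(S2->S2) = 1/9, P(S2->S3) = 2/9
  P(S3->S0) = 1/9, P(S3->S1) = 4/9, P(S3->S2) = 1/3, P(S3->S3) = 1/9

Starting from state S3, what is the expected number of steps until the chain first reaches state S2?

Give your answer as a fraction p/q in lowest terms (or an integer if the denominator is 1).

Answer: 81/26

Derivation:
Let h_i = expected steps to first reach S2 from state i.
Boundary: h_S2 = 0.
First-step equations for the other states:
  h_S0 = 1 + 1/9*h_S0 + 2/9*h_S1 + 2/9*h_S2 + 4/9*h_S3
  h_S1 = 1 + 1/9*h_S0 + 4/9*h_S1 + 1/3*h_S2 + 1/9*h_S3
  h_S3 = 1 + 1/9*h_S0 + 4/9*h_S1 + 1/3*h_S2 + 1/9*h_S3

Substituting h_S2 = 0 and rearranging gives the linear system (I - Q) h = 1:
  [8/9, -2/9, -4/9] . (h_S0, h_S1, h_S3) = 1
  [-1/9, 5/9, -1/9] . (h_S0, h_S1, h_S3) = 1
  [-1/9, -4/9, 8/9] . (h_S0, h_S1, h_S3) = 1

Solving yields:
  h_S0 = 45/13
  h_S1 = 81/26
  h_S3 = 81/26

Starting state is S3, so the expected hitting time is h_S3 = 81/26.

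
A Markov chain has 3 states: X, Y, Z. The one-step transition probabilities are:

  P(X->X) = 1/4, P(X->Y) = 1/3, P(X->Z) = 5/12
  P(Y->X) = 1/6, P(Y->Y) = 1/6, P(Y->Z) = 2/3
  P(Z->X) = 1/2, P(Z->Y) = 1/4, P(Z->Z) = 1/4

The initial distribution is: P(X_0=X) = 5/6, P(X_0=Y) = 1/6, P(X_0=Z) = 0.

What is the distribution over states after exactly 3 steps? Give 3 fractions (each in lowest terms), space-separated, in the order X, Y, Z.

Propagating the distribution step by step (d_{t+1} = d_t * P):
d_0 = (X=5/6, Y=1/6, Z=0)
  d_1[X] = 5/6*1/4 + 1/6*1/6 + 0*1/2 = 17/72
  d_1[Y] = 5/6*1/3 + 1/6*1/6 + 0*1/4 = 11/36
  d_1[Z] = 5/6*5/12 + 1/6*2/3 + 0*1/4 = 11/24
d_1 = (X=17/72, Y=11/36, Z=11/24)
  d_2[X] = 17/72*1/4 + 11/36*1/6 + 11/24*1/2 = 293/864
  d_2[Y] = 17/72*1/3 + 11/36*1/6 + 11/24*1/4 = 211/864
  d_2[Z] = 17/72*5/12 + 11/36*2/3 + 11/24*1/4 = 5/12
d_2 = (X=293/864, Y=211/864, Z=5/12)
  d_3[X] = 293/864*1/4 + 211/864*1/6 + 5/12*1/2 = 3461/10368
  d_3[Y] = 293/864*1/3 + 211/864*1/6 + 5/12*1/4 = 1337/5184
  d_3[Z] = 293/864*5/12 + 211/864*2/3 + 5/12*1/4 = 1411/3456
d_3 = (X=3461/10368, Y=1337/5184, Z=1411/3456)

Answer: 3461/10368 1337/5184 1411/3456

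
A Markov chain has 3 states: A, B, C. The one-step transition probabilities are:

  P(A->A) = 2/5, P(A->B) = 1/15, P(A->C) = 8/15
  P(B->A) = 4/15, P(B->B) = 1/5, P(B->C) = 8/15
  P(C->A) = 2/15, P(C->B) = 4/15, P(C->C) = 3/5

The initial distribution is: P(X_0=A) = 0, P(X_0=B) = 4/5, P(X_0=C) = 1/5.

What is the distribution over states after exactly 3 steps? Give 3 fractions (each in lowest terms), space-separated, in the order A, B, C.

Propagating the distribution step by step (d_{t+1} = d_t * P):
d_0 = (A=0, B=4/5, C=1/5)
  d_1[A] = 0*2/5 + 4/5*4/15 + 1/5*2/15 = 6/25
  d_1[B] = 0*1/15 + 4/5*1/5 + 1/5*4/15 = 16/75
  d_1[C] = 0*8/15 + 4/5*8/15 + 1/5*3/5 = 41/75
d_1 = (A=6/25, B=16/75, C=41/75)
  d_2[A] = 6/25*2/5 + 16/75*4/15 + 41/75*2/15 = 254/1125
  d_2[B] = 6/25*1/15 + 16/75*1/5 + 41/75*4/15 = 46/225
  d_2[C] = 6/25*8/15 + 16/75*8/15 + 41/75*3/5 = 641/1125
d_2 = (A=254/1125, B=46/225, C=641/1125)
  d_3[A] = 254/1125*2/5 + 46/225*4/15 + 641/1125*2/15 = 138/625
  d_3[B] = 254/1125*1/15 + 46/225*1/5 + 641/1125*4/15 = 3508/16875
  d_3[C] = 254/1125*8/15 + 46/225*8/15 + 641/1125*3/5 = 9641/16875
d_3 = (A=138/625, B=3508/16875, C=9641/16875)

Answer: 138/625 3508/16875 9641/16875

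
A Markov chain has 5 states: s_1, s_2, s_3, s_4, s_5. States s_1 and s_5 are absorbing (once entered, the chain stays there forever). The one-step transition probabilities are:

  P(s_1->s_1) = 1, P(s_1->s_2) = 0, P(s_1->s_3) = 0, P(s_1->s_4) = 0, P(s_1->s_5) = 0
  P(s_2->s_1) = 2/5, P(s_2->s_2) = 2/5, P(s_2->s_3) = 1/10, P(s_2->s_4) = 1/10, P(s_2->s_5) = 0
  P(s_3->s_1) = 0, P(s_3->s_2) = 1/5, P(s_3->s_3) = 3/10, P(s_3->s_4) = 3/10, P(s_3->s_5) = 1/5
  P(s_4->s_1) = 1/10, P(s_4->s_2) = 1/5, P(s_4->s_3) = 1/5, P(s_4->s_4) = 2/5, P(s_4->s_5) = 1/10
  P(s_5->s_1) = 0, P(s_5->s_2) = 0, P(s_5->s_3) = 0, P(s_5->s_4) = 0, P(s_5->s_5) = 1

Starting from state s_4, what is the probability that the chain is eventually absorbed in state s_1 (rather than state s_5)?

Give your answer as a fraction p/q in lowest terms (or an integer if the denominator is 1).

Let a_i = P(absorbed in s_1 | start in state i).
Boundary conditions: a_s_1 = 1, a_s_5 = 0.
For each transient state i, a_i = sum_j P(i->j) * a_j:
  a_s_2 = 2/5*a_s_1 + 2/5*a_s_2 + 1/10*a_s_3 + 1/10*a_s_4 + 0*a_s_5
  a_s_3 = 0*a_s_1 + 1/5*a_s_2 + 3/10*a_s_3 + 3/10*a_s_4 + 1/5*a_s_5
  a_s_4 = 1/10*a_s_1 + 1/5*a_s_2 + 1/5*a_s_3 + 2/5*a_s_4 + 1/10*a_s_5

Substituting a_s_1 = 1 and a_s_5 = 0, rearrange to (I - Q) a = r where r[i] = P(i -> s_1):
  [3/5, -1/10, -1/10] . (a_s_2, a_s_3, a_s_4) = 2/5
  [-1/5, 7/10, -3/10] . (a_s_2, a_s_3, a_s_4) = 0
  [-1/5, -1/5, 3/5] . (a_s_2, a_s_3, a_s_4) = 1/10

Solving yields:
  a_s_2 = 77/90
  a_s_3 = 23/45
  a_s_4 = 28/45

Starting state is s_4, so the absorption probability is a_s_4 = 28/45.

Answer: 28/45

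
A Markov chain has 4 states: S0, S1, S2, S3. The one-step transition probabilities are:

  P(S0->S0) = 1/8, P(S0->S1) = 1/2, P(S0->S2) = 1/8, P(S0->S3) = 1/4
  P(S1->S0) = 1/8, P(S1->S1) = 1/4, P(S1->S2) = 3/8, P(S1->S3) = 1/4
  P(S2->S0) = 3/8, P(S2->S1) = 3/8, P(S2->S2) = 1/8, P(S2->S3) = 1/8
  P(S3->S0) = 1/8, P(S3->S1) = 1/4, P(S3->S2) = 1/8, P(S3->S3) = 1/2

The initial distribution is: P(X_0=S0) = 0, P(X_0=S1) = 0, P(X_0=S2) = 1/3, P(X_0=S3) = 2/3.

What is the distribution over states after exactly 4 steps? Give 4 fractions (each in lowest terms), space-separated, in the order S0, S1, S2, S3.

Propagating the distribution step by step (d_{t+1} = d_t * P):
d_0 = (S0=0, S1=0, S2=1/3, S3=2/3)
  d_1[S0] = 0*1/8 + 0*1/8 + 1/3*3/8 + 2/3*1/8 = 5/24
  d_1[S1] = 0*1/2 + 0*1/4 + 1/3*3/8 + 2/3*1/4 = 7/24
  d_1[S2] = 0*1/8 + 0*3/8 + 1/3*1/8 + 2/3*1/8 = 1/8
  d_1[S3] = 0*1/4 + 0*1/4 + 1/3*1/8 + 2/3*1/2 = 3/8
d_1 = (S0=5/24, S1=7/24, S2=1/8, S3=3/8)
  d_2[S0] = 5/24*1/8 + 7/24*1/8 + 1/8*3/8 + 3/8*1/8 = 5/32
  d_2[S1] = 5/24*1/2 + 7/24*1/4 + 1/8*3/8 + 3/8*1/4 = 61/192
  d_2[S2] = 5/24*1/8 + 7/24*3/8 + 1/8*1/8 + 3/8*1/8 = 19/96
  d_2[S3] = 5/24*1/4 + 7/24*1/4 + 1/8*1/8 + 3/8*1/2 = 21/64
d_2 = (S0=5/32, S1=61/192, S2=19/96, S3=21/64)
  d_3[S0] = 5/32*1/8 + 61/192*1/8 + 19/96*3/8 + 21/64*1/8 = 67/384
  d_3[S1] = 5/32*1/2 + 61/192*1/4 + 19/96*3/8 + 21/64*1/4 = 241/768
  d_3[S2] = 5/32*1/8 + 61/192*3/8 + 19/96*1/8 + 21/64*1/8 = 157/768
  d_3[S3] = 5/32*1/4 + 61/192*1/4 + 19/96*1/8 + 21/64*1/2 = 59/192
d_3 = (S0=67/384, S1=241/768, S2=157/768, S3=59/192)
  d_4[S0] = 67/384*1/8 + 241/768*1/8 + 157/768*3/8 + 59/192*1/8 = 541/3072
  d_4[S1] = 67/384*1/2 + 241/768*1/4 + 157/768*3/8 + 59/192*1/4 = 1961/6144
  d_4[S2] = 67/384*1/8 + 241/768*3/8 + 157/768*1/8 + 59/192*1/8 = 625/3072
  d_4[S3] = 67/384*1/4 + 241/768*1/4 + 157/768*1/8 + 59/192*1/2 = 617/2048
d_4 = (S0=541/3072, S1=1961/6144, S2=625/3072, S3=617/2048)

Answer: 541/3072 1961/6144 625/3072 617/2048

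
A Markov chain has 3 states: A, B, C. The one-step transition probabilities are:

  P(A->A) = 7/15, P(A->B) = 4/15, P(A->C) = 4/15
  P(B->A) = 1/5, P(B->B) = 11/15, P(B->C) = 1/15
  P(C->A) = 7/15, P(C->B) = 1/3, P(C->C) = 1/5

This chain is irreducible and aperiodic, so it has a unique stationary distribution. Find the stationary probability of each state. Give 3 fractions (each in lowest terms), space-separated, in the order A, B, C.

The stationary distribution satisfies pi = pi * P, i.e.:
  pi_A = 7/15*pi_A + 1/5*pi_B + 7/15*pi_C
  pi_B = 4/15*pi_A + 11/15*pi_B + 1/3*pi_C
  pi_C = 4/15*pi_A + 1/15*pi_B + 1/5*pi_C
with normalization: pi_A + pi_B + pi_C = 1.

Using the first 2 balance equations plus normalization, the linear system A*pi = b is:
  [-8/15, 1/5, 7/15] . pi = 0
  [4/15, -4/15, 1/3] . pi = 0
  [1, 1, 1] . pi = 1

Solving yields:
  pi_A = 43/131
  pi_B = 68/131
  pi_C = 20/131

Verification (pi * P):
  43/131*7/15 + 68/131*1/5 + 20/131*7/15 = 43/131 = pi_A  (ok)
  43/131*4/15 + 68/131*11/15 + 20/131*1/3 = 68/131 = pi_B  (ok)
  43/131*4/15 + 68/131*1/15 + 20/131*1/5 = 20/131 = pi_C  (ok)

Answer: 43/131 68/131 20/131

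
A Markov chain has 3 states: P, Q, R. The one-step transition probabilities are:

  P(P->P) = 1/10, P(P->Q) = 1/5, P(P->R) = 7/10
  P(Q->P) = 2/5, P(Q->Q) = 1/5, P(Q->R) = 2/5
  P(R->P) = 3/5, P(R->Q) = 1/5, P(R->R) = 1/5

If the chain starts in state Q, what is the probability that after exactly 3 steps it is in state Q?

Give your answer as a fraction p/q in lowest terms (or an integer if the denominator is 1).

Answer: 1/5

Derivation:
Computing P^3 by repeated multiplication:
P^1 =
  P: [1/10, 1/5, 7/10]
  Q: [2/5, 1/5, 2/5]
  R: [3/5, 1/5, 1/5]
P^2 =
  P: [51/100, 1/5, 29/100]
  Q: [9/25, 1/5, 11/25]
  R: [13/50, 1/5, 27/50]
P^3 =
  P: [61/200, 1/5, 99/200]
  Q: [19/50, 1/5, 21/50]
  R: [43/100, 1/5, 37/100]

(P^3)[Q -> Q] = 1/5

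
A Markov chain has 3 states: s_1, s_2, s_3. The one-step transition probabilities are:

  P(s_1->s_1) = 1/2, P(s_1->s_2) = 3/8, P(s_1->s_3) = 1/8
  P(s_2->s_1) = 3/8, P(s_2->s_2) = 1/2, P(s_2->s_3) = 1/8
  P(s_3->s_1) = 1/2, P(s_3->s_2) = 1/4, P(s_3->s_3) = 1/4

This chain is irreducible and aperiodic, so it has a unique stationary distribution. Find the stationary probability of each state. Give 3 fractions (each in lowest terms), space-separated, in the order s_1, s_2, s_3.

The stationary distribution satisfies pi = pi * P, i.e.:
  pi_s_1 = 1/2*pi_s_1 + 3/8*pi_s_2 + 1/2*pi_s_3
  pi_s_2 = 3/8*pi_s_1 + 1/2*pi_s_2 + 1/4*pi_s_3
  pi_s_3 = 1/8*pi_s_1 + 1/8*pi_s_2 + 1/4*pi_s_3
with normalization: pi_s_1 + pi_s_2 + pi_s_3 = 1.

Using the first 2 balance equations plus normalization, the linear system A*pi = b is:
  [-1/2, 3/8, 1/2] . pi = 0
  [3/8, -1/2, 1/4] . pi = 0
  [1, 1, 1] . pi = 1

Solving yields:
  pi_s_1 = 22/49
  pi_s_2 = 20/49
  pi_s_3 = 1/7

Verification (pi * P):
  22/49*1/2 + 20/49*3/8 + 1/7*1/2 = 22/49 = pi_s_1  (ok)
  22/49*3/8 + 20/49*1/2 + 1/7*1/4 = 20/49 = pi_s_2  (ok)
  22/49*1/8 + 20/49*1/8 + 1/7*1/4 = 1/7 = pi_s_3  (ok)

Answer: 22/49 20/49 1/7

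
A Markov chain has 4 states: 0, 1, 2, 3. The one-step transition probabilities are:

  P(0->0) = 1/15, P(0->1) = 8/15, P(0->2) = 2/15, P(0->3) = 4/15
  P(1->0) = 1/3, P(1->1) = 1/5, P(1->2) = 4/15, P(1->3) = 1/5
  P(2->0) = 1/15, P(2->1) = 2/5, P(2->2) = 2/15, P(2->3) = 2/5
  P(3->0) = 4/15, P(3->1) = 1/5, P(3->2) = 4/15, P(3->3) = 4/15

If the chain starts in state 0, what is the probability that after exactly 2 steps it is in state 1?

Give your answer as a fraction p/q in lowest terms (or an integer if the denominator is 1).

Computing P^2 by repeated multiplication:
P^1 =
  0: [1/15, 8/15, 2/15, 4/15]
  1: [1/3, 1/5, 4/15, 1/5]
  2: [1/15, 2/5, 2/15, 2/5]
  3: [4/15, 1/5, 4/15, 4/15]
P^2 =
  0: [59/225, 56/225, 6/25, 56/225]
  1: [4/25, 82/225, 14/75, 13/45]
  2: [19/75, 56/225, 6/25, 58/225]
  3: [13/75, 77/225, 44/225, 13/45]

(P^2)[0 -> 1] = 56/225

Answer: 56/225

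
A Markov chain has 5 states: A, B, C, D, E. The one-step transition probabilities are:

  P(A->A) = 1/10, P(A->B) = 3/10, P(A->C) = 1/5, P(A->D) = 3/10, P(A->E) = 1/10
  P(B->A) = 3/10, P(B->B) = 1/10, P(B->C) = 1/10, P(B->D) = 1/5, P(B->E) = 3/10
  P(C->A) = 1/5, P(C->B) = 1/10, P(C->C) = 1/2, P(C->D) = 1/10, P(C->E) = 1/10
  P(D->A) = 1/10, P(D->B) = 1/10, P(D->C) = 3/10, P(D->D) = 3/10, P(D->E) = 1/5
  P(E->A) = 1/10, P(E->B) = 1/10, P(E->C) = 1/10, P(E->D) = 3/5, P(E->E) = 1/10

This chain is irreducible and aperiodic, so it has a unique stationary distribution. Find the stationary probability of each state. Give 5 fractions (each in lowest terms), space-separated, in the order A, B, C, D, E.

The stationary distribution satisfies pi = pi * P, i.e.:
  pi_A = 1/10*pi_A + 3/10*pi_B + 1/5*pi_C + 1/10*pi_D + 1/10*pi_E
  pi_B = 3/10*pi_A + 1/10*pi_B + 1/10*pi_C + 1/10*pi_D + 1/10*pi_E
  pi_C = 1/5*pi_A + 1/10*pi_B + 1/2*pi_C + 3/10*pi_D + 1/10*pi_E
  pi_D = 3/10*pi_A + 1/5*pi_B + 1/10*pi_C + 3/10*pi_D + 3/5*pi_E
  pi_E = 1/10*pi_A + 3/10*pi_B + 1/10*pi_C + 1/5*pi_D + 1/10*pi_E
with normalization: pi_A + pi_B + pi_C + pi_D + pi_E = 1.

Using the first 4 balance equations plus normalization, the linear system A*pi = b is:
  [-9/10, 3/10, 1/5, 1/10, 1/10] . pi = 0
  [3/10, -9/10, 1/10, 1/10, 1/10] . pi = 0
  [1/5, 1/10, -1/2, 3/10, 1/10] . pi = 0
  [3/10, 1/5, 1/10, -7/10, 3/5] . pi = 0
  [1, 1, 1, 1, 1] . pi = 1

Solving yields:
  pi_A = 649/4197
  pi_B = 1099/8394
  pi_C = 398/1399
  pi_D = 1159/4197
  pi_E = 1291/8394

Verification (pi * P):
  649/4197*1/10 + 1099/8394*3/10 + 398/1399*1/5 + 1159/4197*1/10 + 1291/8394*1/10 = 649/4197 = pi_A  (ok)
  649/4197*3/10 + 1099/8394*1/10 + 398/1399*1/10 + 1159/4197*1/10 + 1291/8394*1/10 = 1099/8394 = pi_B  (ok)
  649/4197*1/5 + 1099/8394*1/10 + 398/1399*1/2 + 1159/4197*3/10 + 1291/8394*1/10 = 398/1399 = pi_C  (ok)
  649/4197*3/10 + 1099/8394*1/5 + 398/1399*1/10 + 1159/4197*3/10 + 1291/8394*3/5 = 1159/4197 = pi_D  (ok)
  649/4197*1/10 + 1099/8394*3/10 + 398/1399*1/10 + 1159/4197*1/5 + 1291/8394*1/10 = 1291/8394 = pi_E  (ok)

Answer: 649/4197 1099/8394 398/1399 1159/4197 1291/8394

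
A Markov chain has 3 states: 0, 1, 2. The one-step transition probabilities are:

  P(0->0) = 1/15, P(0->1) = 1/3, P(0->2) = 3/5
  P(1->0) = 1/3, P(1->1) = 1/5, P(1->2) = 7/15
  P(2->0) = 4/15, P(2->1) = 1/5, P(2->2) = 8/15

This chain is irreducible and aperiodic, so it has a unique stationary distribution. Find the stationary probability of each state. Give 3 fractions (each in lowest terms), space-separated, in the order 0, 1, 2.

The stationary distribution satisfies pi = pi * P, i.e.:
  pi_0 = 1/15*pi_0 + 1/3*pi_1 + 4/15*pi_2
  pi_1 = 1/3*pi_0 + 1/5*pi_1 + 1/5*pi_2
  pi_2 = 3/5*pi_0 + 7/15*pi_1 + 8/15*pi_2
with normalization: pi_0 + pi_1 + pi_2 = 1.

Using the first 2 balance equations plus normalization, the linear system A*pi = b is:
  [-14/15, 1/3, 4/15] . pi = 0
  [1/3, -4/5, 1/5] . pi = 0
  [1, 1, 1] . pi = 1

Solving yields:
  pi_0 = 63/268
  pi_1 = 31/134
  pi_2 = 143/268

Verification (pi * P):
  63/268*1/15 + 31/134*1/3 + 143/268*4/15 = 63/268 = pi_0  (ok)
  63/268*1/3 + 31/134*1/5 + 143/268*1/5 = 31/134 = pi_1  (ok)
  63/268*3/5 + 31/134*7/15 + 143/268*8/15 = 143/268 = pi_2  (ok)

Answer: 63/268 31/134 143/268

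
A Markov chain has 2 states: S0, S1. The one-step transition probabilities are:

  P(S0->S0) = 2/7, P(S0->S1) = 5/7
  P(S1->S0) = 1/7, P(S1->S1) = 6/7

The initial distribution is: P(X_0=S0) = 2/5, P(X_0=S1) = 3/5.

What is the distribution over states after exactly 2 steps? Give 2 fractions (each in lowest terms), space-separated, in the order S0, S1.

Answer: 6/35 29/35

Derivation:
Propagating the distribution step by step (d_{t+1} = d_t * P):
d_0 = (S0=2/5, S1=3/5)
  d_1[S0] = 2/5*2/7 + 3/5*1/7 = 1/5
  d_1[S1] = 2/5*5/7 + 3/5*6/7 = 4/5
d_1 = (S0=1/5, S1=4/5)
  d_2[S0] = 1/5*2/7 + 4/5*1/7 = 6/35
  d_2[S1] = 1/5*5/7 + 4/5*6/7 = 29/35
d_2 = (S0=6/35, S1=29/35)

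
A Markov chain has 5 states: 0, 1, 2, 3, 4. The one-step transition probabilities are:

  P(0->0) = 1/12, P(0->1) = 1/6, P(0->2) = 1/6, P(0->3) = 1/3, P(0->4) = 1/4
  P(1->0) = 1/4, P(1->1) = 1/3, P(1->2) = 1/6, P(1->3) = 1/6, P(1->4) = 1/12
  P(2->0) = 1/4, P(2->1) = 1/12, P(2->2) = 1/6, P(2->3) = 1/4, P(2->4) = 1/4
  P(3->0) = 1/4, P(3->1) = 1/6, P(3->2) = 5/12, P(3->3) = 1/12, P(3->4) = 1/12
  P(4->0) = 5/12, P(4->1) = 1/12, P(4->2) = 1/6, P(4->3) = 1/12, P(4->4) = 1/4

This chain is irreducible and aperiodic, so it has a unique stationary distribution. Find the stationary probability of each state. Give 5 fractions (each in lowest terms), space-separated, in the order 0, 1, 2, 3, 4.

The stationary distribution satisfies pi = pi * P, i.e.:
  pi_0 = 1/12*pi_0 + 1/4*pi_1 + 1/4*pi_2 + 1/4*pi_3 + 5/12*pi_4
  pi_1 = 1/6*pi_0 + 1/3*pi_1 + 1/12*pi_2 + 1/6*pi_3 + 1/12*pi_4
  pi_2 = 1/6*pi_0 + 1/6*pi_1 + 1/6*pi_2 + 5/12*pi_3 + 1/6*pi_4
  pi_3 = 1/3*pi_0 + 1/6*pi_1 + 1/4*pi_2 + 1/12*pi_3 + 1/12*pi_4
  pi_4 = 1/4*pi_0 + 1/12*pi_1 + 1/4*pi_2 + 1/12*pi_3 + 1/4*pi_4
with normalization: pi_0 + pi_1 + pi_2 + pi_3 + pi_4 = 1.

Using the first 4 balance equations plus normalization, the linear system A*pi = b is:
  [-11/12, 1/4, 1/4, 1/4, 5/12] . pi = 0
  [1/6, -2/3, 1/12, 1/6, 1/12] . pi = 0
  [1/6, 1/6, -5/6, 5/12, 1/6] . pi = 0
  [1/3, 1/6, 1/4, -11/12, 1/12] . pi = 0
  [1, 1, 1, 1, 1] . pi = 1

Solving yields:
  pi_0 = 2521/10434
  pi_1 = 1663/10434
  pi_2 = 1121/5217
  pi_3 = 1006/5217
  pi_4 = 998/5217

Verification (pi * P):
  2521/10434*1/12 + 1663/10434*1/4 + 1121/5217*1/4 + 1006/5217*1/4 + 998/5217*5/12 = 2521/10434 = pi_0  (ok)
  2521/10434*1/6 + 1663/10434*1/3 + 1121/5217*1/12 + 1006/5217*1/6 + 998/5217*1/12 = 1663/10434 = pi_1  (ok)
  2521/10434*1/6 + 1663/10434*1/6 + 1121/5217*1/6 + 1006/5217*5/12 + 998/5217*1/6 = 1121/5217 = pi_2  (ok)
  2521/10434*1/3 + 1663/10434*1/6 + 1121/5217*1/4 + 1006/5217*1/12 + 998/5217*1/12 = 1006/5217 = pi_3  (ok)
  2521/10434*1/4 + 1663/10434*1/12 + 1121/5217*1/4 + 1006/5217*1/12 + 998/5217*1/4 = 998/5217 = pi_4  (ok)

Answer: 2521/10434 1663/10434 1121/5217 1006/5217 998/5217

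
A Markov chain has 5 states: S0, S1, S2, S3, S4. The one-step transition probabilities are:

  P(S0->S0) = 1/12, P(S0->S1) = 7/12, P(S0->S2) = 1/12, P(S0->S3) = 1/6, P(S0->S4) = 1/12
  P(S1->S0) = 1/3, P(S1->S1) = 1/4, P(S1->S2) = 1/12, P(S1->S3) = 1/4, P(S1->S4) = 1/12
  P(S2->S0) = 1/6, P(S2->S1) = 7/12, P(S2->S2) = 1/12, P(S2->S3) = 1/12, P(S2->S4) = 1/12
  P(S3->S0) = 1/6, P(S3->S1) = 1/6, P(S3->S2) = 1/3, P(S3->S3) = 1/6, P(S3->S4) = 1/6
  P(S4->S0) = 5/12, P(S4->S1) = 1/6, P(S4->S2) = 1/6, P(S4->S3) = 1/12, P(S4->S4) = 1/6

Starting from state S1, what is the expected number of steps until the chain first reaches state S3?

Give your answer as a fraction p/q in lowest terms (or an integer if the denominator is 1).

Let h_i = expected steps to first reach S3 from state i.
Boundary: h_S3 = 0.
First-step equations for the other states:
  h_S0 = 1 + 1/12*h_S0 + 7/12*h_S1 + 1/12*h_S2 + 1/6*h_S3 + 1/12*h_S4
  h_S1 = 1 + 1/3*h_S0 + 1/4*h_S1 + 1/12*h_S2 + 1/4*h_S3 + 1/12*h_S4
  h_S2 = 1 + 1/6*h_S0 + 7/12*h_S1 + 1/12*h_S2 + 1/12*h_S3 + 1/12*h_S4
  h_S4 = 1 + 5/12*h_S0 + 1/6*h_S1 + 1/6*h_S2 + 1/12*h_S3 + 1/6*h_S4

Substituting h_S3 = 0 and rearranging gives the linear system (I - Q) h = 1:
  [11/12, -7/12, -1/12, -1/12] . (h_S0, h_S1, h_S2, h_S4) = 1
  [-1/3, 3/4, -1/12, -1/12] . (h_S0, h_S1, h_S2, h_S4) = 1
  [-1/6, -7/12, 11/12, -1/12] . (h_S0, h_S1, h_S2, h_S4) = 1
  [-5/12, -1/6, -1/6, 5/6] . (h_S0, h_S1, h_S2, h_S4) = 1

Solving yields:
  h_S0 = 264/49
  h_S1 = 495/98
  h_S2 = 286/49
  h_S4 = 85/14

Starting state is S1, so the expected hitting time is h_S1 = 495/98.

Answer: 495/98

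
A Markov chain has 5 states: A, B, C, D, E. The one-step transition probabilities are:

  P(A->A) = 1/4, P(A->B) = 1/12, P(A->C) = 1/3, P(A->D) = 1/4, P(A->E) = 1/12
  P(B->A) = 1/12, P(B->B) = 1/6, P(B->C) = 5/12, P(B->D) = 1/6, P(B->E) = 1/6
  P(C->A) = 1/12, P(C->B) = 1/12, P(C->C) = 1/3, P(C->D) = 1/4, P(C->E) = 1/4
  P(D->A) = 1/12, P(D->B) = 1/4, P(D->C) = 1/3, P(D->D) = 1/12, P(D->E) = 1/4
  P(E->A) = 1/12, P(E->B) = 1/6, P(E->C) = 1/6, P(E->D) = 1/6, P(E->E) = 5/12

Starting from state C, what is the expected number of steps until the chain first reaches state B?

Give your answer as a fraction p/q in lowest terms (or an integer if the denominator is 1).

Let h_i = expected steps to first reach B from state i.
Boundary: h_B = 0.
First-step equations for the other states:
  h_A = 1 + 1/4*h_A + 1/12*h_B + 1/3*h_C + 1/4*h_D + 1/12*h_E
  h_C = 1 + 1/12*h_A + 1/12*h_B + 1/3*h_C + 1/4*h_D + 1/4*h_E
  h_D = 1 + 1/12*h_A + 1/4*h_B + 1/3*h_C + 1/12*h_D + 1/4*h_E
  h_E = 1 + 1/12*h_A + 1/6*h_B + 1/6*h_C + 1/6*h_D + 5/12*h_E

Substituting h_B = 0 and rearranging gives the linear system (I - Q) h = 1:
  [3/4, -1/3, -1/4, -1/12] . (h_A, h_C, h_D, h_E) = 1
  [-1/12, 2/3, -1/4, -1/4] . (h_A, h_C, h_D, h_E) = 1
  [-1/12, -1/3, 11/12, -1/4] . (h_A, h_C, h_D, h_E) = 1
  [-1/12, -1/6, -1/6, 7/12] . (h_A, h_C, h_D, h_E) = 1

Solving yields:
  h_A = 534/73
  h_C = 525/73
  h_D = 450/73
  h_E = 480/73

Starting state is C, so the expected hitting time is h_C = 525/73.

Answer: 525/73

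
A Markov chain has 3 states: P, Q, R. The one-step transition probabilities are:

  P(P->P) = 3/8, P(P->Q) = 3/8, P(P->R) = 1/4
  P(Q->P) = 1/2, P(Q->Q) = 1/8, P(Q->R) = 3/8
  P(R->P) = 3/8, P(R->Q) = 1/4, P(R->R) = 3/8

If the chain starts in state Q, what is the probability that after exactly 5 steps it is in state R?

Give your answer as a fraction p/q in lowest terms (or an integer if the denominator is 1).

Computing P^5 by repeated multiplication:
P^1 =
  P: [3/8, 3/8, 1/4]
  Q: [1/2, 1/8, 3/8]
  R: [3/8, 1/4, 3/8]
P^2 =
  P: [27/64, 1/4, 21/64]
  Q: [25/64, 19/64, 5/16]
  R: [13/32, 17/64, 21/64]
P^3 =
  P: [13/32, 139/512, 165/512]
  Q: [211/512, 67/256, 167/512]
  R: [209/512, 137/512, 83/256]
P^4 =
  P: [1675/4096, 1093/4096, 83/256]
  Q: [835/2048, 1101/4096, 1325/4096]
  R: [1673/4096, 137/512, 1327/4096]
P^5 =
  P: [13381/32768, 4387/16384, 10613/32768]
  Q: [13389/32768, 8761/32768, 5309/16384]
  R: [1673/4096, 8769/32768, 10615/32768]

(P^5)[Q -> R] = 5309/16384

Answer: 5309/16384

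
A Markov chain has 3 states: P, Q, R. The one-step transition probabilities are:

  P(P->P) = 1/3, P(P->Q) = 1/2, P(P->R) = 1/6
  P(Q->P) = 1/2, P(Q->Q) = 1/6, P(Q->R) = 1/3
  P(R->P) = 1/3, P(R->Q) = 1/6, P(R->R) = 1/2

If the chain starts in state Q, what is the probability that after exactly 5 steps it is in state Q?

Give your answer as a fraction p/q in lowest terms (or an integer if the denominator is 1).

Answer: 571/1944

Derivation:
Computing P^5 by repeated multiplication:
P^1 =
  P: [1/3, 1/2, 1/6]
  Q: [1/2, 1/6, 1/3]
  R: [1/3, 1/6, 1/2]
P^2 =
  P: [5/12, 5/18, 11/36]
  Q: [13/36, 1/3, 11/36]
  R: [13/36, 5/18, 13/36]
P^3 =
  P: [41/108, 11/36, 17/54]
  Q: [7/18, 31/108, 35/108]
  R: [41/108, 31/108, 1/3]
P^4 =
  P: [83/216, 95/324, 209/648]
  Q: [247/648, 8/27, 209/648]
  R: [247/648, 95/324, 211/648]
P^5 =
  P: [743/1944, 191/648, 157/486]
  Q: [31/81, 571/1944, 629/1944]
  R: [743/1944, 571/1944, 35/108]

(P^5)[Q -> Q] = 571/1944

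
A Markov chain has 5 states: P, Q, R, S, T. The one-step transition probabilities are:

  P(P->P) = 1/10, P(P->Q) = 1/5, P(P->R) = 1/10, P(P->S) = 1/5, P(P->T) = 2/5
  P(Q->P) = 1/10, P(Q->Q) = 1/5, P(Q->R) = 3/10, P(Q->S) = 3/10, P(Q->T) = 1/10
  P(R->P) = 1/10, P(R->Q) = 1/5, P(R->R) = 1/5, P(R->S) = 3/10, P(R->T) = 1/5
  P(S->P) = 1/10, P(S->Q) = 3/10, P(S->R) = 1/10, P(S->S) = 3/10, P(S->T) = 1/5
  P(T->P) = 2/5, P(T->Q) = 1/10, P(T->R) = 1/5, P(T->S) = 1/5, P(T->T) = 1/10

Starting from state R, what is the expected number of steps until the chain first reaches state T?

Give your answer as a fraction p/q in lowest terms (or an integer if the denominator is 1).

Let h_i = expected steps to first reach T from state i.
Boundary: h_T = 0.
First-step equations for the other states:
  h_P = 1 + 1/10*h_P + 1/5*h_Q + 1/10*h_R + 1/5*h_S + 2/5*h_T
  h_Q = 1 + 1/10*h_P + 1/5*h_Q + 3/10*h_R + 3/10*h_S + 1/10*h_T
  h_R = 1 + 1/10*h_P + 1/5*h_Q + 1/5*h_R + 3/10*h_S + 1/5*h_T
  h_S = 1 + 1/10*h_P + 3/10*h_Q + 1/10*h_R + 3/10*h_S + 1/5*h_T

Substituting h_T = 0 and rearranging gives the linear system (I - Q) h = 1:
  [9/10, -1/5, -1/10, -1/5] . (h_P, h_Q, h_R, h_S) = 1
  [-1/10, 4/5, -3/10, -3/10] . (h_P, h_Q, h_R, h_S) = 1
  [-1/10, -1/5, 4/5, -3/10] . (h_P, h_Q, h_R, h_S) = 1
  [-1/10, -3/10, -1/10, 7/10] . (h_P, h_Q, h_R, h_S) = 1

Solving yields:
  h_P = 7990/1971
  h_Q = 11000/1971
  h_R = 10000/1971
  h_S = 10100/1971

Starting state is R, so the expected hitting time is h_R = 10000/1971.

Answer: 10000/1971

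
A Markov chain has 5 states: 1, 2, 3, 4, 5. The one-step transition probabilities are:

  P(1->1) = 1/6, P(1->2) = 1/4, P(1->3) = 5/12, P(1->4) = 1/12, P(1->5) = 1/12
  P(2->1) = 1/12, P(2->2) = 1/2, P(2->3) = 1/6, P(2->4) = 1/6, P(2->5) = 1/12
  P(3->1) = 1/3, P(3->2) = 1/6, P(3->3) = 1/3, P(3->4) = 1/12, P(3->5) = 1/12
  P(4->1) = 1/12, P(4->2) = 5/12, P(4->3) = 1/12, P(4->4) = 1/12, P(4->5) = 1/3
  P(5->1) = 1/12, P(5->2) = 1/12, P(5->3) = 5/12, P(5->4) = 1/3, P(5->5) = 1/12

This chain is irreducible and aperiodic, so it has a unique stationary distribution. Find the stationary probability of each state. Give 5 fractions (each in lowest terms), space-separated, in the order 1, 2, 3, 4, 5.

Answer: 415/2518 775/2518 2047/7554 523/3777 297/2518

Derivation:
The stationary distribution satisfies pi = pi * P, i.e.:
  pi_1 = 1/6*pi_1 + 1/12*pi_2 + 1/3*pi_3 + 1/12*pi_4 + 1/12*pi_5
  pi_2 = 1/4*pi_1 + 1/2*pi_2 + 1/6*pi_3 + 5/12*pi_4 + 1/12*pi_5
  pi_3 = 5/12*pi_1 + 1/6*pi_2 + 1/3*pi_3 + 1/12*pi_4 + 5/12*pi_5
  pi_4 = 1/12*pi_1 + 1/6*pi_2 + 1/12*pi_3 + 1/12*pi_4 + 1/3*pi_5
  pi_5 = 1/12*pi_1 + 1/12*pi_2 + 1/12*pi_3 + 1/3*pi_4 + 1/12*pi_5
with normalization: pi_1 + pi_2 + pi_3 + pi_4 + pi_5 = 1.

Using the first 4 balance equations plus normalization, the linear system A*pi = b is:
  [-5/6, 1/12, 1/3, 1/12, 1/12] . pi = 0
  [1/4, -1/2, 1/6, 5/12, 1/12] . pi = 0
  [5/12, 1/6, -2/3, 1/12, 5/12] . pi = 0
  [1/12, 1/6, 1/12, -11/12, 1/3] . pi = 0
  [1, 1, 1, 1, 1] . pi = 1

Solving yields:
  pi_1 = 415/2518
  pi_2 = 775/2518
  pi_3 = 2047/7554
  pi_4 = 523/3777
  pi_5 = 297/2518

Verification (pi * P):
  415/2518*1/6 + 775/2518*1/12 + 2047/7554*1/3 + 523/3777*1/12 + 297/2518*1/12 = 415/2518 = pi_1  (ok)
  415/2518*1/4 + 775/2518*1/2 + 2047/7554*1/6 + 523/3777*5/12 + 297/2518*1/12 = 775/2518 = pi_2  (ok)
  415/2518*5/12 + 775/2518*1/6 + 2047/7554*1/3 + 523/3777*1/12 + 297/2518*5/12 = 2047/7554 = pi_3  (ok)
  415/2518*1/12 + 775/2518*1/6 + 2047/7554*1/12 + 523/3777*1/12 + 297/2518*1/3 = 523/3777 = pi_4  (ok)
  415/2518*1/12 + 775/2518*1/12 + 2047/7554*1/12 + 523/3777*1/3 + 297/2518*1/12 = 297/2518 = pi_5  (ok)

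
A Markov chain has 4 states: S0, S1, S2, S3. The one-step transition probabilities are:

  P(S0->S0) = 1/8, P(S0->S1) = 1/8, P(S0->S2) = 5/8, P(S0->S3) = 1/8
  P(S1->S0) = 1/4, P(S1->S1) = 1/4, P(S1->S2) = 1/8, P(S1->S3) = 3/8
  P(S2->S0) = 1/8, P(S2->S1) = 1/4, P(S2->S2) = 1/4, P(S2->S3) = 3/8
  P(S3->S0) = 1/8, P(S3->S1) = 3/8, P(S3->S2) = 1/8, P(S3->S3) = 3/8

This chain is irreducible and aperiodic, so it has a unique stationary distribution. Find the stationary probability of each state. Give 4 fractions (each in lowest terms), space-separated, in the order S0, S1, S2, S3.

The stationary distribution satisfies pi = pi * P, i.e.:
  pi_S0 = 1/8*pi_S0 + 1/4*pi_S1 + 1/8*pi_S2 + 1/8*pi_S3
  pi_S1 = 1/8*pi_S0 + 1/4*pi_S1 + 1/4*pi_S2 + 3/8*pi_S3
  pi_S2 = 5/8*pi_S0 + 1/8*pi_S1 + 1/4*pi_S2 + 1/8*pi_S3
  pi_S3 = 1/8*pi_S0 + 3/8*pi_S1 + 3/8*pi_S2 + 3/8*pi_S3
with normalization: pi_S0 + pi_S1 + pi_S2 + pi_S3 = 1.

Using the first 3 balance equations plus normalization, the linear system A*pi = b is:
  [-7/8, 1/4, 1/8, 1/8] . pi = 0
  [1/8, -3/4, 1/4, 3/8] . pi = 0
  [5/8, 1/8, -3/4, 1/8] . pi = 0
  [1, 1, 1, 1] . pi = 1

Solving yields:
  pi_S0 = 83/522
  pi_S1 = 71/261
  pi_S2 = 61/261
  pi_S3 = 175/522

Verification (pi * P):
  83/522*1/8 + 71/261*1/4 + 61/261*1/8 + 175/522*1/8 = 83/522 = pi_S0  (ok)
  83/522*1/8 + 71/261*1/4 + 61/261*1/4 + 175/522*3/8 = 71/261 = pi_S1  (ok)
  83/522*5/8 + 71/261*1/8 + 61/261*1/4 + 175/522*1/8 = 61/261 = pi_S2  (ok)
  83/522*1/8 + 71/261*3/8 + 61/261*3/8 + 175/522*3/8 = 175/522 = pi_S3  (ok)

Answer: 83/522 71/261 61/261 175/522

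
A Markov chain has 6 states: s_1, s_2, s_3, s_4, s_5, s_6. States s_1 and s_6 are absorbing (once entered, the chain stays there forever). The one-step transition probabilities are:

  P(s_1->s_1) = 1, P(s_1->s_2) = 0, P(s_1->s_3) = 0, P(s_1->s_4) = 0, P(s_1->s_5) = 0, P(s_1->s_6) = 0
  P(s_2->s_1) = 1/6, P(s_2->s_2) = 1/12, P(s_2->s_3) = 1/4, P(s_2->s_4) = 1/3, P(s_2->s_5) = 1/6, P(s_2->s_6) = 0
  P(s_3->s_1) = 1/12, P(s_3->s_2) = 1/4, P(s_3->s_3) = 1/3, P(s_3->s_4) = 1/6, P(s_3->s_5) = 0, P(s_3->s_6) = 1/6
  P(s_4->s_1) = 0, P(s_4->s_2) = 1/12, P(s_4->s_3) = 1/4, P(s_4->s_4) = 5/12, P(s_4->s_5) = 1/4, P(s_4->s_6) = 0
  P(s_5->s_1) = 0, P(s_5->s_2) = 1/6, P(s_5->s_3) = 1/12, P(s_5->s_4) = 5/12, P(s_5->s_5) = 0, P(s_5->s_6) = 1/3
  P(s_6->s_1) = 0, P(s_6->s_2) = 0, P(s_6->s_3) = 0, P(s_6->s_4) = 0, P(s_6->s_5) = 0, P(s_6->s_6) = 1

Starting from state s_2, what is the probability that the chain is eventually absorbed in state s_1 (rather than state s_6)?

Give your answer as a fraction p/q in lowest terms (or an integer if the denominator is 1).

Let a_i = P(absorbed in s_1 | start in state i).
Boundary conditions: a_s_1 = 1, a_s_6 = 0.
For each transient state i, a_i = sum_j P(i->j) * a_j:
  a_s_2 = 1/6*a_s_1 + 1/12*a_s_2 + 1/4*a_s_3 + 1/3*a_s_4 + 1/6*a_s_5 + 0*a_s_6
  a_s_3 = 1/12*a_s_1 + 1/4*a_s_2 + 1/3*a_s_3 + 1/6*a_s_4 + 0*a_s_5 + 1/6*a_s_6
  a_s_4 = 0*a_s_1 + 1/12*a_s_2 + 1/4*a_s_3 + 5/12*a_s_4 + 1/4*a_s_5 + 0*a_s_6
  a_s_5 = 0*a_s_1 + 1/6*a_s_2 + 1/12*a_s_3 + 5/12*a_s_4 + 0*a_s_5 + 1/3*a_s_6

Substituting a_s_1 = 1 and a_s_6 = 0, rearrange to (I - Q) a = r where r[i] = P(i -> s_1):
  [11/12, -1/4, -1/3, -1/6] . (a_s_2, a_s_3, a_s_4, a_s_5) = 1/6
  [-1/4, 2/3, -1/6, 0] . (a_s_2, a_s_3, a_s_4, a_s_5) = 1/12
  [-1/12, -1/4, 7/12, -1/4] . (a_s_2, a_s_3, a_s_4, a_s_5) = 0
  [-1/6, -1/12, -5/12, 1] . (a_s_2, a_s_3, a_s_4, a_s_5) = 0

Solving yields:
  a_s_2 = 271/605
  a_s_3 = 227/605
  a_s_4 = 199/605
  a_s_5 = 147/605

Starting state is s_2, so the absorption probability is a_s_2 = 271/605.

Answer: 271/605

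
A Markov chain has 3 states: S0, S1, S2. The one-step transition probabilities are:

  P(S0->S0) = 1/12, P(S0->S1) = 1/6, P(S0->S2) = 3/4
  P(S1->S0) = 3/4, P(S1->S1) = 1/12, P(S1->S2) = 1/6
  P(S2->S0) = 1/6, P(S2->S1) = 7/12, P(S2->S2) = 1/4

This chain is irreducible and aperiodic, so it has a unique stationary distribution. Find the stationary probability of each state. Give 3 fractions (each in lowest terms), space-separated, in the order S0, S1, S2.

The stationary distribution satisfies pi = pi * P, i.e.:
  pi_S0 = 1/12*pi_S0 + 3/4*pi_S1 + 1/6*pi_S2
  pi_S1 = 1/6*pi_S0 + 1/12*pi_S1 + 7/12*pi_S2
  pi_S2 = 3/4*pi_S0 + 1/6*pi_S1 + 1/4*pi_S2
with normalization: pi_S0 + pi_S1 + pi_S2 = 1.

Using the first 2 balance equations plus normalization, the linear system A*pi = b is:
  [-11/12, 3/4, 1/6] . pi = 0
  [1/6, -11/12, 7/12] . pi = 0
  [1, 1, 1] . pi = 1

Solving yields:
  pi_S0 = 85/269
  pi_S1 = 81/269
  pi_S2 = 103/269

Verification (pi * P):
  85/269*1/12 + 81/269*3/4 + 103/269*1/6 = 85/269 = pi_S0  (ok)
  85/269*1/6 + 81/269*1/12 + 103/269*7/12 = 81/269 = pi_S1  (ok)
  85/269*3/4 + 81/269*1/6 + 103/269*1/4 = 103/269 = pi_S2  (ok)

Answer: 85/269 81/269 103/269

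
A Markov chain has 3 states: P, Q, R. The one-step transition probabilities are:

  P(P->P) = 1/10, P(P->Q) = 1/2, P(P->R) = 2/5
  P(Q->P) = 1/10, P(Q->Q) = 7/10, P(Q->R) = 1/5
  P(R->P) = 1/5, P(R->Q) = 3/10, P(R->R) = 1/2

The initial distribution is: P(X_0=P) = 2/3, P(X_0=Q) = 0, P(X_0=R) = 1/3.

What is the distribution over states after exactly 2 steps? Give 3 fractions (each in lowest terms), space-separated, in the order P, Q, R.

Propagating the distribution step by step (d_{t+1} = d_t * P):
d_0 = (P=2/3, Q=0, R=1/3)
  d_1[P] = 2/3*1/10 + 0*1/10 + 1/3*1/5 = 2/15
  d_1[Q] = 2/3*1/2 + 0*7/10 + 1/3*3/10 = 13/30
  d_1[R] = 2/3*2/5 + 0*1/5 + 1/3*1/2 = 13/30
d_1 = (P=2/15, Q=13/30, R=13/30)
  d_2[P] = 2/15*1/10 + 13/30*1/10 + 13/30*1/5 = 43/300
  d_2[Q] = 2/15*1/2 + 13/30*7/10 + 13/30*3/10 = 1/2
  d_2[R] = 2/15*2/5 + 13/30*1/5 + 13/30*1/2 = 107/300
d_2 = (P=43/300, Q=1/2, R=107/300)

Answer: 43/300 1/2 107/300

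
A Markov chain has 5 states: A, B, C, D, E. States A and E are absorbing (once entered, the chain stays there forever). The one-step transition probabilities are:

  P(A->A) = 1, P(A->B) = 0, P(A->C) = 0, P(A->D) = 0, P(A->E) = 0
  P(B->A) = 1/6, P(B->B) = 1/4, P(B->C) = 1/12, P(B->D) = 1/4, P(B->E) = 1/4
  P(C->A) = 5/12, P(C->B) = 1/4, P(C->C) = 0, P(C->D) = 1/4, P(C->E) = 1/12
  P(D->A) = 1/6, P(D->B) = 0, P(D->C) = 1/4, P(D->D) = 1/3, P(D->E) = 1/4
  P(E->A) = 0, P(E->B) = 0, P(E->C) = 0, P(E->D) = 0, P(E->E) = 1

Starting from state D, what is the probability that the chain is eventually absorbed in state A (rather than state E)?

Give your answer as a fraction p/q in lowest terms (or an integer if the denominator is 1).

Answer: 121/244

Derivation:
Let a_i = P(absorbed in A | start in state i).
Boundary conditions: a_A = 1, a_E = 0.
For each transient state i, a_i = sum_j P(i->j) * a_j:
  a_B = 1/6*a_A + 1/4*a_B + 1/12*a_C + 1/4*a_D + 1/4*a_E
  a_C = 5/12*a_A + 1/4*a_B + 0*a_C + 1/4*a_D + 1/12*a_E
  a_D = 1/6*a_A + 0*a_B + 1/4*a_C + 1/3*a_D + 1/4*a_E

Substituting a_A = 1 and a_E = 0, rearrange to (I - Q) a = r where r[i] = P(i -> A):
  [3/4, -1/12, -1/4] . (a_B, a_C, a_D) = 1/6
  [-1/4, 1, -1/4] . (a_B, a_C, a_D) = 5/12
  [0, -1/4, 2/3] . (a_B, a_C, a_D) = 1/6

Solving yields:
  a_B = 337/732
  a_C = 40/61
  a_D = 121/244

Starting state is D, so the absorption probability is a_D = 121/244.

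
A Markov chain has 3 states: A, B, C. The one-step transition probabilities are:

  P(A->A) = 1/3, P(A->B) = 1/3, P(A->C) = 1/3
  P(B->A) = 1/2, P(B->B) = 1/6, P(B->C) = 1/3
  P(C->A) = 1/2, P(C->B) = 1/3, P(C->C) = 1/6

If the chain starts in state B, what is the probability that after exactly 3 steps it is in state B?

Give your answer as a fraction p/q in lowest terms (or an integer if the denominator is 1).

Answer: 61/216

Derivation:
Computing P^3 by repeated multiplication:
P^1 =
  A: [1/3, 1/3, 1/3]
  B: [1/2, 1/6, 1/3]
  C: [1/2, 1/3, 1/6]
P^2 =
  A: [4/9, 5/18, 5/18]
  B: [5/12, 11/36, 5/18]
  C: [5/12, 5/18, 11/36]
P^3 =
  A: [23/54, 31/108, 31/108]
  B: [31/72, 61/216, 31/108]
  C: [31/72, 31/108, 61/216]

(P^3)[B -> B] = 61/216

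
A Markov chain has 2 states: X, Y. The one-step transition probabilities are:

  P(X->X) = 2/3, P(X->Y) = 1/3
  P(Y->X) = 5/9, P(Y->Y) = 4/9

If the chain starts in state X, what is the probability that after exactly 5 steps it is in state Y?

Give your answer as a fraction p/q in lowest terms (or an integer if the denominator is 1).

Answer: 7381/19683

Derivation:
Computing P^5 by repeated multiplication:
P^1 =
  X: [2/3, 1/3]
  Y: [5/9, 4/9]
P^2 =
  X: [17/27, 10/27]
  Y: [50/81, 31/81]
P^3 =
  X: [152/243, 91/243]
  Y: [455/729, 274/729]
P^4 =
  X: [1367/2187, 820/2187]
  Y: [4100/6561, 2461/6561]
P^5 =
  X: [12302/19683, 7381/19683]
  Y: [36905/59049, 22144/59049]

(P^5)[X -> Y] = 7381/19683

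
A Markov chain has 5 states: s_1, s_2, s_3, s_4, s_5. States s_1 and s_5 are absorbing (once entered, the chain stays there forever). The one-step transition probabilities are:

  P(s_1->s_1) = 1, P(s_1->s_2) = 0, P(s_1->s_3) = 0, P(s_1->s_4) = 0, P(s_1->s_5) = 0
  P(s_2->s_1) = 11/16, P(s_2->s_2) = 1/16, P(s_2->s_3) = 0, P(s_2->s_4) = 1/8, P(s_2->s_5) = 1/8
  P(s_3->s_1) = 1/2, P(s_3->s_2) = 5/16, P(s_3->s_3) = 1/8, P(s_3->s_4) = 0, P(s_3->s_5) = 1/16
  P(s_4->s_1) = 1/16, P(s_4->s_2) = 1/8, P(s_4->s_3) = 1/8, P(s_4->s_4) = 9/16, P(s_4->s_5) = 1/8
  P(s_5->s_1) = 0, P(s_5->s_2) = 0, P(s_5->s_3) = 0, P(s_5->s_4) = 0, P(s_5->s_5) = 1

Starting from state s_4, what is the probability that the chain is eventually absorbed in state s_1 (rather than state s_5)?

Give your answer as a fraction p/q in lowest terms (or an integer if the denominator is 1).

Answer: 434/697

Derivation:
Let a_i = P(absorbed in s_1 | start in state i).
Boundary conditions: a_s_1 = 1, a_s_5 = 0.
For each transient state i, a_i = sum_j P(i->j) * a_j:
  a_s_2 = 11/16*a_s_1 + 1/16*a_s_2 + 0*a_s_3 + 1/8*a_s_4 + 1/8*a_s_5
  a_s_3 = 1/2*a_s_1 + 5/16*a_s_2 + 1/8*a_s_3 + 0*a_s_4 + 1/16*a_s_5
  a_s_4 = 1/16*a_s_1 + 1/8*a_s_2 + 1/8*a_s_3 + 9/16*a_s_4 + 1/8*a_s_5

Substituting a_s_1 = 1 and a_s_5 = 0, rearrange to (I - Q) a = r where r[i] = P(i -> s_1):
  [15/16, 0, -1/8] . (a_s_2, a_s_3, a_s_4) = 11/16
  [-5/16, 7/8, 0] . (a_s_2, a_s_3, a_s_4) = 1/2
  [-1/8, -1/8, 7/16] . (a_s_2, a_s_3, a_s_4) = 1/16

Solving yields:
  a_s_2 = 569/697
  a_s_3 = 1203/1394
  a_s_4 = 434/697

Starting state is s_4, so the absorption probability is a_s_4 = 434/697.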